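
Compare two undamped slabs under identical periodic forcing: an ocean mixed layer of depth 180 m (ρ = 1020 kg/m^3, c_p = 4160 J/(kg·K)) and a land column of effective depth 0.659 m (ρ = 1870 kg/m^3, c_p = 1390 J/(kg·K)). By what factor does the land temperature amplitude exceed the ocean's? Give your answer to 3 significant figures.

446

C_ocean = 1020 × 4160 × 180 = 7.64×10^8 J/(m²·K).
C_land = 1870 × 1390 × 0.659 = 1.71×10^6 J/(m²·K).
Undamped amplitude ∝ 1/C, so A_land/A_ocean = C_ocean/C_land = 446.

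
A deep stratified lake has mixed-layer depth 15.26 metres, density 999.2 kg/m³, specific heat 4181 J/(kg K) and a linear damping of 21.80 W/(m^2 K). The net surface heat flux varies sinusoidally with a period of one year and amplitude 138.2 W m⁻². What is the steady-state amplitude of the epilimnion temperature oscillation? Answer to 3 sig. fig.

5.48 K

Areal heat capacity C = ρ c_p D = 999.2 × 4181 × 15.26 = 6.38×10^7 J m⁻² K⁻¹.
Angular frequency ω = 2π / T = 2π / 3.15×10^7 s = 1.99×10^-7 s⁻¹.
√((Cω)² + λ²) = √((12.7)² + 21.80²) = 25.2 W/(m²·K).
Amplitude A = F₀ / √((Cω)²+λ²) = 138.2 / 25.2 = 5.48 K.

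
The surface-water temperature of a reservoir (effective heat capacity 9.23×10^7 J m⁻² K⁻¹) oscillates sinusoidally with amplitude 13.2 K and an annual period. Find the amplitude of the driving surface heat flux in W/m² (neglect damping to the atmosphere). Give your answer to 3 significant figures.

243

Areal heat capacity C = 9.23×10^7 J m⁻² K⁻¹ (given).
ω = 2π / 3.15×10^7 s = 1.99×10^-7 s⁻¹.
Cω = 9.23×10^7 × 1.99×10^-7 = 18.4 W/(m²·K).
F₀ = A × Cω = 13.2 × 18.4 = 243 W/m².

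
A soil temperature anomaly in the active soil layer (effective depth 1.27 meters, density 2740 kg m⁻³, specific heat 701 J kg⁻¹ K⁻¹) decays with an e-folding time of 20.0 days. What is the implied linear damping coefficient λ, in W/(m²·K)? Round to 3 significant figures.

Areal heat capacity C = ρ c_p D = 2740 × 701 × 1.27 = 2.44×10^6 J m⁻² K⁻¹.
τ = 20.0 days = 1.73×10^6 s.
λ = C / τ = 2.44×10^6 / 1.73×10^6 = 1.41 W/(m²·K).

1.41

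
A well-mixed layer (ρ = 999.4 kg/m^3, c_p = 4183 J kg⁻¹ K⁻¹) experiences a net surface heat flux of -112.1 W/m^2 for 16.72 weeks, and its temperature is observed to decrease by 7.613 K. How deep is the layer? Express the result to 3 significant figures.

35.6 m

Heat input Q = F Δt = -112.1 × 1.01×10^7 s = -1.13×10^9 J/m².
Required areal heat capacity C = Q / ΔT = 1.49×10^8 J/(m²·K).
Depth D = C / (ρ c_p) = 1.49×10^8 / (999.4 × 4183) = 35.6 m.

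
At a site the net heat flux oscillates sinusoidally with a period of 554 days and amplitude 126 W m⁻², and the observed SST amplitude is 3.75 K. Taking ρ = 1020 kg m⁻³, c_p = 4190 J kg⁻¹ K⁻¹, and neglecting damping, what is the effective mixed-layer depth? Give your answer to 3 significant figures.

ω = 2π / 4.79×10^7 s = 1.31×10^-7 s⁻¹.
Required C = F₀ / (A ω) = 126 / (3.75 × 1.31×10^-7) = 2.56×10^8 J/(m²·K).
D = C / (ρ c_p) = 2.56×10^8 / (1020 × 4190) = 59.9 m.

59.9 m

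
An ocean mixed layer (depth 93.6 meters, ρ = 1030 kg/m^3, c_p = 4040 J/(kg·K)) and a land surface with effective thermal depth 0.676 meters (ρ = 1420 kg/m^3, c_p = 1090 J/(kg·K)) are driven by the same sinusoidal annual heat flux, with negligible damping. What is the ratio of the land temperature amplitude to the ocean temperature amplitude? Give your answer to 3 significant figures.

C_ocean = 1030 × 4040 × 93.6 = 3.89×10^8 J/(m²·K).
C_land = 1420 × 1090 × 0.676 = 1.05×10^6 J/(m²·K).
Undamped amplitude ∝ 1/C, so A_land/A_ocean = C_ocean/C_land = 372.

372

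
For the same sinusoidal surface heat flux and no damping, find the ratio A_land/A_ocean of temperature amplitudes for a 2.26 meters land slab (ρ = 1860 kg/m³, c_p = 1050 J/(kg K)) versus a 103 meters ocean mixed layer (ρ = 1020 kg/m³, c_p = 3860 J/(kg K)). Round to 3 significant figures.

C_ocean = 1020 × 3860 × 103 = 4.06×10^8 J/(m²·K).
C_land = 1860 × 1050 × 2.26 = 4.41×10^6 J/(m²·K).
Undamped amplitude ∝ 1/C, so A_land/A_ocean = C_ocean/C_land = 91.9.

91.9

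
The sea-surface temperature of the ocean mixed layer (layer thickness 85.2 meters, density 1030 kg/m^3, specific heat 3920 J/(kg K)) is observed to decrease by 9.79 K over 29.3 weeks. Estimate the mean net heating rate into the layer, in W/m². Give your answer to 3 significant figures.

Areal heat capacity C = ρ c_p D = 1030 × 3920 × 85.2 = 3.44×10^8 J m⁻² K⁻¹.
Required heat per unit area: Q = C ΔT = 3.44×10^8 × -9.79 = -3.37×10^9 J/m².
Flux F = Q / Δt = -3.37×10^9 / 1.77×10^7 s = -190 W/m².

-190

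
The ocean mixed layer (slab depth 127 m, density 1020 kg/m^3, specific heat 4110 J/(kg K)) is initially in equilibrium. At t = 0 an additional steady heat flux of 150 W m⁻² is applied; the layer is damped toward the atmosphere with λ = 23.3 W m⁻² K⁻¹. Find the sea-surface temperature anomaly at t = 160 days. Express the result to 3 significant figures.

2.92 K

Areal heat capacity C = ρ c_p D = 1020 × 4110 × 127 = 5.32×10^8 J/(m^2 K).
τ = C / λ = 5.32×10^8 / 23.3 = 2.29×10^7 s.
Equilibrium anomaly ΔT_eq = F / λ = 150 / 23.3 = 6.44 K.
t = 160 days = 1.38×10^7 s, so t/τ = 0.605.
ΔT(t) = ΔT_eq (1 − e^(−t/τ)) = 6.44 × (1 − e^−0.605) = 2.92 K.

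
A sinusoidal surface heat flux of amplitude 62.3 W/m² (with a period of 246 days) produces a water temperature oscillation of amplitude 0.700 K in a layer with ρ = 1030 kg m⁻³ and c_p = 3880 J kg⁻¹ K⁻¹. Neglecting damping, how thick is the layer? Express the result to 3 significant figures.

ω = 2π / 2.13×10^7 s = 2.96×10^-7 s⁻¹.
Required C = F₀ / (A ω) = 62.3 / (0.700 × 2.96×10^-7) = 3.01×10^8 J/(m²·K).
D = C / (ρ c_p) = 3.01×10^8 / (1030 × 3880) = 75.3 m.

75.3 m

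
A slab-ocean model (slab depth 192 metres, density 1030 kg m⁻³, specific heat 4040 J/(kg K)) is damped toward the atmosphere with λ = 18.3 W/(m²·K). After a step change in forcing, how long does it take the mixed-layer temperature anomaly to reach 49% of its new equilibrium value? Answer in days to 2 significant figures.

Areal heat capacity C = ρ c_p D = 1030 × 4040 × 192 = 7.99×10^8 J/(m^2 K).
τ = C / λ = 7.99×10^8 / 18.3 = 4.37×10^7 s.
Fraction reached: 1 − e^(−t/τ) = 0.49 ⇒ t = −τ ln(1 − 0.49) = τ × 0.673.
t = 2.94×10^7 s = 340 days.

340 days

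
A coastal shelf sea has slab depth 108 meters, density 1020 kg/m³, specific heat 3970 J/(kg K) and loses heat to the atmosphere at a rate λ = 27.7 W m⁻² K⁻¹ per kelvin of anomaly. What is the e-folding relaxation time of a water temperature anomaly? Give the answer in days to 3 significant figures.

183 days

Areal heat capacity C = ρ c_p D = 1020 × 3970 × 108 = 4.37×10^8 J/(m^2 K).
Relaxation time τ = C / λ = 4.37×10^8 / 27.7 = 1.58×10^7 s.
In days: 1.58×10^7 s / (86400 s/day) = 183 days.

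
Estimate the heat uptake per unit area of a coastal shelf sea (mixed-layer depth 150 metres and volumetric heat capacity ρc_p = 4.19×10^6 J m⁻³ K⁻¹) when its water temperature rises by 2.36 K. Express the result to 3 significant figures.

Areal heat capacity C = ρc_p × D = 4.19×10^6 × 150 = 6.28×10^8 J m⁻² K⁻¹.
ΔQ = C ΔT = 6.28×10^8 × 2.36 = 1.48×10^9 J/m².

1.48×10^9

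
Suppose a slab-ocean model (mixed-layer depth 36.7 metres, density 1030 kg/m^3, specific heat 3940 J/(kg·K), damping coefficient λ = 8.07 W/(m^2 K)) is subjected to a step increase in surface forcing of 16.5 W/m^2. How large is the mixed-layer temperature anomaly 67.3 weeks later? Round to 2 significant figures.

1.8 K

Areal heat capacity C = ρ c_p D = 1030 × 3940 × 36.7 = 1.49×10^8 J/(m²·K).
τ = C / λ = 1.49×10^8 / 8.07 = 1.85×10^7 s.
Equilibrium anomaly ΔT_eq = F / λ = 16.5 / 8.07 = 2.04 K.
t = 67.3 weeks = 4.07×10^7 s, so t/τ = 2.21.
ΔT(t) = ΔT_eq (1 − e^(−t/τ)) = 2.04 × (1 − e^−2.21) = 1.82 K.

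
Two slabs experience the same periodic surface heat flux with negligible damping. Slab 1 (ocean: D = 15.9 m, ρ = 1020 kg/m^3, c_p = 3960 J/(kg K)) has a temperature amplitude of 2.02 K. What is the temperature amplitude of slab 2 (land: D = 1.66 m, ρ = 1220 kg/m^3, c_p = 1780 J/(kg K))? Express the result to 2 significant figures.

C_ocean = 6.42×10^7 J/(m²·K); C_land = 3.60×10^6 J/(m²·K).
A ∝ 1/C ⇒ A_land = A_ocean × C_ocean/C_land = 2.02 × 17.8 = 36.0 K.

36 K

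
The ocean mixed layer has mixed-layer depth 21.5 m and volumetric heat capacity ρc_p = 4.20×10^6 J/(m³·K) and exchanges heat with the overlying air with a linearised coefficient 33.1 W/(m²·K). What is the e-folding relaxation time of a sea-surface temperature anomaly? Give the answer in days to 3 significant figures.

31.6 days

Areal heat capacity C = ρc_p × D = 4.20×10^6 × 21.5 = 9.03×10^7 J/(m²·K).
Relaxation time τ = C / λ = 9.03×10^7 / 33.1 = 2.73×10^6 s.
In days: 2.73×10^6 s / (86400 s/day) = 31.6 days.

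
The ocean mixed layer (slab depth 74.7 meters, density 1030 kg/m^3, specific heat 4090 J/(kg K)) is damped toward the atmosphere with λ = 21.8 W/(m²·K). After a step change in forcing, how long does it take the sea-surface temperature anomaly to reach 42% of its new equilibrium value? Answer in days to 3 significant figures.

91.0 days

Areal heat capacity C = ρ c_p D = 1030 × 4090 × 74.7 = 3.15×10^8 J m⁻² K⁻¹.
τ = C / λ = 3.15×10^8 / 21.8 = 1.44×10^7 s.
Fraction reached: 1 − e^(−t/τ) = 0.42 ⇒ t = −τ ln(1 − 0.42) = τ × 0.545.
t = 7.86×10^6 s = 91.0 days.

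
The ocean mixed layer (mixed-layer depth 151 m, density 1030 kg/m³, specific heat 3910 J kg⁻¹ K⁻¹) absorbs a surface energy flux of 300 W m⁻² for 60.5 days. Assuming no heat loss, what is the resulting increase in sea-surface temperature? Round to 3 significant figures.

2.58 K

Areal heat capacity C = ρ c_p D = 1030 × 3910 × 151 = 6.08×10^8 J/(m^2 K).
Net heat input Q = F Δt = 300 × (60.5 days × 86400 s/day) = 1.57×10^9 J/m².
ΔT = Q / C = 1.57×10^9 / 6.08×10^8 = 2.58 K.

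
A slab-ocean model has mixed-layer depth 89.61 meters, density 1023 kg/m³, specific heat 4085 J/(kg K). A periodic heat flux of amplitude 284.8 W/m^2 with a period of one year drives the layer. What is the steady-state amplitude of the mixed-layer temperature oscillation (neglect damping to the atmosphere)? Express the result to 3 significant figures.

3.82 K

Areal heat capacity C = ρ c_p D = 1023 × 4085 × 89.61 = 3.74×10^8 J m⁻² K⁻¹.
Angular frequency ω = 2π / T = 2π / 3.15×10^7 s = 1.99×10^-7 s⁻¹.
Cω = 3.74×10^8 × 1.99×10^-7 = 74.6 W/(m²·K).
Amplitude A = F₀ / (Cω) = 284.8 / 74.6 = 3.82 K.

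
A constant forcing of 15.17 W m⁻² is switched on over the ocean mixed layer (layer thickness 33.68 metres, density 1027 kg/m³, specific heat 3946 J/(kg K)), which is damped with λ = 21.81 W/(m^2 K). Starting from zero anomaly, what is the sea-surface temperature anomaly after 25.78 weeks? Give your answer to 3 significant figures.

Areal heat capacity C = ρ c_p D = 1027 × 3946 × 33.68 = 1.36×10^8 J m⁻² K⁻¹.
τ = C / λ = 1.36×10^8 / 21.81 = 6.26×10^6 s.
Equilibrium anomaly ΔT_eq = F / λ = 15.17 / 21.81 = 0.696 K.
t = 25.78 weeks = 1.56×10^7 s, so t/τ = 2.49.
ΔT(t) = ΔT_eq (1 − e^(−t/τ)) = 0.696 × (1 − e^−2.49) = 0.638 K.

0.638 K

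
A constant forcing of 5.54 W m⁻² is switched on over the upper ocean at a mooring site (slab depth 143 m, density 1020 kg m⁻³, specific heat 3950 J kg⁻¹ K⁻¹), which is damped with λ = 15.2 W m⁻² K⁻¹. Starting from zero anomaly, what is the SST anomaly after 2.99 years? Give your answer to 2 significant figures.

Areal heat capacity C = ρ c_p D = 1020 × 3950 × 143 = 5.76×10^8 J/(m^2 K).
τ = C / λ = 5.76×10^8 / 15.2 = 3.79×10^7 s.
Equilibrium anomaly ΔT_eq = F / λ = 5.54 / 15.2 = 0.364 K.
t = 2.99 years = 9.44×10^7 s, so t/τ = 2.49.
ΔT(t) = ΔT_eq (1 − e^(−t/τ)) = 0.364 × (1 − e^−2.49) = 0.334 K.

0.33 K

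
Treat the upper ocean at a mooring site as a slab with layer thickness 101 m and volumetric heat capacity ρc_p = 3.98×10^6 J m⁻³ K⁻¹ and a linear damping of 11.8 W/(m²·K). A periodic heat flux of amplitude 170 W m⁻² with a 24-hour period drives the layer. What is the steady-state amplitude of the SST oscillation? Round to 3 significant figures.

0.00582 K

Areal heat capacity C = ρc_p × D = 3.98×10^6 × 101 = 4.02×10^8 J m⁻² K⁻¹.
Angular frequency ω = 2π / T = 2π / 86400 s = 7.27×10^-5 s⁻¹.
√((Cω)² + λ²) = √((29200)² + 11.8²) = 29200 W/(m²·K).
Amplitude A = F₀ / √((Cω)²+λ²) = 170 / 29200 = 0.00582 K.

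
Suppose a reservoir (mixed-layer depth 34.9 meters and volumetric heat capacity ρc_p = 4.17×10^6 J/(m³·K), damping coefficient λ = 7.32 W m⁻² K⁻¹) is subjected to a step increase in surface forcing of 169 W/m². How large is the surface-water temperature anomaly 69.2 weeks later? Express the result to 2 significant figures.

20 K

Areal heat capacity C = ρc_p × D = 4.17×10^6 × 34.9 = 1.46×10^8 J/(m^2 K).
τ = C / λ = 1.46×10^8 / 7.32 = 1.99×10^7 s.
Equilibrium anomaly ΔT_eq = F / λ = 169 / 7.32 = 23.1 K.
t = 69.2 weeks = 4.19×10^7 s, so t/τ = 2.11.
ΔT(t) = ΔT_eq (1 − e^(−t/τ)) = 23.1 × (1 − e^−2.11) = 20.3 K.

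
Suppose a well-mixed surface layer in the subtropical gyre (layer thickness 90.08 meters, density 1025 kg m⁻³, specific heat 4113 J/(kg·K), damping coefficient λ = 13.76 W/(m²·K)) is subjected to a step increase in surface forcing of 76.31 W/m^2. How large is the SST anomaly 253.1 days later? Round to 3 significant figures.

Areal heat capacity C = ρ c_p D = 1025 × 4113 × 90.08 = 3.80×10^8 J m⁻² K⁻¹.
τ = C / λ = 3.80×10^8 / 13.76 = 2.76×10^7 s.
Equilibrium anomaly ΔT_eq = F / λ = 76.31 / 13.76 = 5.55 K.
t = 253.1 days = 2.19×10^7 s, so t/τ = 0.792.
ΔT(t) = ΔT_eq (1 − e^(−t/τ)) = 5.55 × (1 − e^−0.792) = 3.03 K.

3.03 K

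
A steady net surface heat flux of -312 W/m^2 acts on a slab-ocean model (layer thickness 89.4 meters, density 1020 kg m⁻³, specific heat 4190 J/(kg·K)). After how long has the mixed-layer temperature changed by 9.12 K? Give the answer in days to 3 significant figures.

129 days

Areal heat capacity C = ρ c_p D = 1020 × 4190 × 89.4 = 3.82×10^8 J/(m^2 K).
Time required: Δt = C ΔT / F = 3.82×10^8 × -9.12 / -312 = 1.12×10^7 s.
In days: 1.12×10^7 s / (86400 s/day) = 129 days.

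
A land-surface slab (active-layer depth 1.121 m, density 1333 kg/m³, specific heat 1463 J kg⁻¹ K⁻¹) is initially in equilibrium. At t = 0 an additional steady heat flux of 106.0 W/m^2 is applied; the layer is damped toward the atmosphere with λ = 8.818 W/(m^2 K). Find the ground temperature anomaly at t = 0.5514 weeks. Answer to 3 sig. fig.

Areal heat capacity C = ρ c_p D = 1333 × 1463 × 1.121 = 2.19×10^6 J/(m^2 K).
τ = C / λ = 2.19×10^6 / 8.818 = 2.48×10^5 s.
Equilibrium anomaly ΔT_eq = F / λ = 106.0 / 8.818 = 12.0 K.
t = 0.5514 weeks = 3.33×10^5 s, so t/τ = 1.35.
ΔT(t) = ΔT_eq (1 − e^(−t/τ)) = 12.0 × (1 − e^−1.35) = 8.89 K.

8.89 K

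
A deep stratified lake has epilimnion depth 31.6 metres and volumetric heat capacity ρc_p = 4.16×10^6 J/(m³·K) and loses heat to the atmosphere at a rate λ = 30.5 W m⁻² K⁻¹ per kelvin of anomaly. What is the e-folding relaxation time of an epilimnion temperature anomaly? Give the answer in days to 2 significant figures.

Areal heat capacity C = ρc_p × D = 4.16×10^6 × 31.6 = 1.31×10^8 J m⁻² K⁻¹.
Relaxation time τ = C / λ = 1.31×10^8 / 30.5 = 4.31×10^6 s.
In days: 4.31×10^6 s / (86400 s/day) = 49.9 days.

50 days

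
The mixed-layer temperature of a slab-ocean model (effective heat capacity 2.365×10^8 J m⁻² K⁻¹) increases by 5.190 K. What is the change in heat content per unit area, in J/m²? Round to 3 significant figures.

Areal heat capacity C = 2.365×10^8 J m⁻² K⁻¹ (given).
ΔQ = C ΔT = 2.36×10^8 × 5.190 = 1.23×10^9 J/m².

1.23×10^9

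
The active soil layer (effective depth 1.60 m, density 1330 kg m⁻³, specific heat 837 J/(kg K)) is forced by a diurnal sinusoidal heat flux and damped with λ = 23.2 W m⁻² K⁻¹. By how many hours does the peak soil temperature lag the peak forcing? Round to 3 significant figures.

Areal heat capacity C = ρ c_p D = 1330 × 837 × 1.60 = 1.78×10^6 J/(m^2 K).
ω = 2π / 86400 s = 7.27×10^-5 s⁻¹.
Phase lag φ = arctan(Cω/λ) = arctan(130/23.2) = 1.39 rad.
Time lag = φ / ω = 1.39 / 7.27×10^-5 = 19200 s = 5.32 hours.

5.32 hours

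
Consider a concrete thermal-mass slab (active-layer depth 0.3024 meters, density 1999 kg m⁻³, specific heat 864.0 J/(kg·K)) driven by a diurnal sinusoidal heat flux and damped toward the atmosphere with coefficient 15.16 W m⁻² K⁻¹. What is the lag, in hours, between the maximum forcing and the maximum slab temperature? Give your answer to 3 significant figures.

4.55 hours

Areal heat capacity C = ρ c_p D = 1999 × 864.0 × 0.3024 = 5.22×10^5 J/(m²·K).
ω = 2π / 86400 s = 7.27×10^-5 s⁻¹.
Phase lag φ = arctan(Cω/λ) = arctan(38.0/15.16) = 1.19 rad.
Time lag = φ / ω = 1.19 / 7.27×10^-5 = 16400 s = 4.55 hours.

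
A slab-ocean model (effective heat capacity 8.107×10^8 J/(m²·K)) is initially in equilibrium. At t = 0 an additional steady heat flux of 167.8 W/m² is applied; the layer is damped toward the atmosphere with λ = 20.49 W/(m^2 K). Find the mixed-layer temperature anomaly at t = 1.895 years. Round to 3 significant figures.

6.38 K

Areal heat capacity C = 8.107×10^8 J/(m²·K) (given).
τ = C / λ = 8.11×10^8 / 20.49 = 3.96×10^7 s.
Equilibrium anomaly ΔT_eq = F / λ = 167.8 / 20.49 = 8.19 K.
t = 1.895 years = 5.98×10^7 s, so t/τ = 1.51.
ΔT(t) = ΔT_eq (1 − e^(−t/τ)) = 8.19 × (1 − e^−1.51) = 6.38 K.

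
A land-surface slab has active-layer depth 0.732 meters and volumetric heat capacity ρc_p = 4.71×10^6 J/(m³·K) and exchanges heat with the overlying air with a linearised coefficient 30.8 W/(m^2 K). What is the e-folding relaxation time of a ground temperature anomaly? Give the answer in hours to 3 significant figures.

Areal heat capacity C = ρc_p × D = 4.71×10^6 × 0.732 = 3.45×10^6 J/(m²·K).
Relaxation time τ = C / λ = 3.45×10^6 / 30.8 = 1.12×10^5 s.
In hours: 1.12×10^5 s / (3600 s/hour) = 31.1 hours.

31.1 hours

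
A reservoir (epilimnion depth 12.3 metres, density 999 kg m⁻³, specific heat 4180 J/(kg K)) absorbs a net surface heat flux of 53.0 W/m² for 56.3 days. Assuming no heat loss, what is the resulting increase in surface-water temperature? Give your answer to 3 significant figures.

Areal heat capacity C = ρ c_p D = 999 × 4180 × 12.3 = 5.14×10^7 J/(m^2 K).
Net heat input Q = F Δt = 53.0 × (56.3 days × 86400 s/day) = 2.58×10^8 J/m².
ΔT = Q / C = 2.58×10^8 / 5.14×10^7 = 5.02 K.

5.02 K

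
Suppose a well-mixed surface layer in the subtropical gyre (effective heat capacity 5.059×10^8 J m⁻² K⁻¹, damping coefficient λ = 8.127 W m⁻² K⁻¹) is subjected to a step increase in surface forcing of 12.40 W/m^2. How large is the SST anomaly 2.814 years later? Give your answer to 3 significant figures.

1.16 K

Areal heat capacity C = 5.059×10^8 J m⁻² K⁻¹ (given).
τ = C / λ = 5.06×10^8 / 8.127 = 6.22×10^7 s.
Equilibrium anomaly ΔT_eq = F / λ = 12.40 / 8.127 = 1.53 K.
t = 2.814 years = 8.88×10^7 s, so t/τ = 1.43.
ΔT(t) = ΔT_eq (1 − e^(−t/τ)) = 1.53 × (1 − e^−1.43) = 1.16 K.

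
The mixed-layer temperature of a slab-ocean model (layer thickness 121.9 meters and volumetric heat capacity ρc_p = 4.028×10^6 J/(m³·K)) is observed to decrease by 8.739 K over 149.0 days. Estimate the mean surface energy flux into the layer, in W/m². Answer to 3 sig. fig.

-333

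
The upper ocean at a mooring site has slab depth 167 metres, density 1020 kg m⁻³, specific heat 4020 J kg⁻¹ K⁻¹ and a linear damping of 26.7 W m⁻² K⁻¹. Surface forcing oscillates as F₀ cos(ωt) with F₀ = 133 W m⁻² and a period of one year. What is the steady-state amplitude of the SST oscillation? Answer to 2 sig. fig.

0.96 K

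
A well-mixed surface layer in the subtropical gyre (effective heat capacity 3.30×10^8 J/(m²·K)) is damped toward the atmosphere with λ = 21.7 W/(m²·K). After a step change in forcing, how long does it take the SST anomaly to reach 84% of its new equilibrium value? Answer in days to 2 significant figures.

320 days

Areal heat capacity C = 3.30×10^8 J/(m²·K) (given).
τ = C / λ = 3.30×10^8 / 21.7 = 1.52×10^7 s.
Fraction reached: 1 − e^(−t/τ) = 0.84 ⇒ t = −τ ln(1 − 0.84) = τ × 1.83.
t = 2.79×10^7 s = 323 days.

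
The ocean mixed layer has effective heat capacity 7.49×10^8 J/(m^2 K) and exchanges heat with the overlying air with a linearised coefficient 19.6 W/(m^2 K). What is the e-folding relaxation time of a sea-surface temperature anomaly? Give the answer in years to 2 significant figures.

1.2 years

Areal heat capacity C = 7.49×10^8 J/(m^2 K) (given).
Relaxation time τ = C / λ = 7.49×10^8 / 19.6 = 3.82×10^7 s.
In years: 3.82×10^7 s / (3.156×10^7 s/year) = 1.21 years.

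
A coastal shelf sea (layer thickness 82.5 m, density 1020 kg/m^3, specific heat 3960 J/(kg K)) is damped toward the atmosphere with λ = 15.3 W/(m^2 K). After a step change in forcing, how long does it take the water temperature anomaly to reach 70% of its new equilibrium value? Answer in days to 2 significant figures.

Areal heat capacity C = ρ c_p D = 1020 × 3960 × 82.5 = 3.33×10^8 J m⁻² K⁻¹.
τ = C / λ = 3.33×10^8 / 15.3 = 2.18×10^7 s.
Fraction reached: 1 − e^(−t/τ) = 0.70 ⇒ t = −τ ln(1 − 0.70) = τ × 1.20.
t = 2.62×10^7 s = 304 days.

300 days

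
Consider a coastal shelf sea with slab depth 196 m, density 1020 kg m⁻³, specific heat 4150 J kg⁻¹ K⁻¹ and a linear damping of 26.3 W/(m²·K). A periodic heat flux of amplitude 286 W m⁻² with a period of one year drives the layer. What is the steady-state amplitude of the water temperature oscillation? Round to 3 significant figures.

1.71 K

Areal heat capacity C = ρ c_p D = 1020 × 4150 × 196 = 8.30×10^8 J m⁻² K⁻¹.
Angular frequency ω = 2π / T = 2π / 3.15×10^7 s = 1.99×10^-7 s⁻¹.
√((Cω)² + λ²) = √((165)² + 26.3²) = 167 W/(m²·K).
Amplitude A = F₀ / √((Cω)²+λ²) = 286 / 167 = 1.71 K.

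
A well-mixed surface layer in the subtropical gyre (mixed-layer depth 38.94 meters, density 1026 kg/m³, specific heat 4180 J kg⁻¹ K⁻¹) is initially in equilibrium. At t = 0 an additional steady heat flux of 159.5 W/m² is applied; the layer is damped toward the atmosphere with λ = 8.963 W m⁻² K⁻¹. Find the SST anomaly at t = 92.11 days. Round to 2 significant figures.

6.2 K

Areal heat capacity C = ρ c_p D = 1026 × 4180 × 38.94 = 1.67×10^8 J/(m²·K).
τ = C / λ = 1.67×10^8 / 8.963 = 1.86×10^7 s.
Equilibrium anomaly ΔT_eq = F / λ = 159.5 / 8.963 = 17.8 K.
t = 92.11 days = 7.96×10^6 s, so t/τ = 0.427.
ΔT(t) = ΔT_eq (1 − e^(−t/τ)) = 17.8 × (1 − e^−0.427) = 6.19 K.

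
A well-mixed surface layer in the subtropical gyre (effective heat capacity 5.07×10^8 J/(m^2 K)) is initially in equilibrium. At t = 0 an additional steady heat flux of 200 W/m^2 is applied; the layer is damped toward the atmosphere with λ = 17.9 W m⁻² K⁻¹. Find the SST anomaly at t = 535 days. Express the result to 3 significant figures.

8.99 K

Areal heat capacity C = 5.07×10^8 J/(m^2 K) (given).
τ = C / λ = 5.07×10^8 / 17.9 = 2.83×10^7 s.
Equilibrium anomaly ΔT_eq = F / λ = 200 / 17.9 = 11.2 K.
t = 535 days = 4.62×10^7 s, so t/τ = 1.63.
ΔT(t) = ΔT_eq (1 − e^(−t/τ)) = 11.2 × (1 − e^−1.63) = 8.99 K.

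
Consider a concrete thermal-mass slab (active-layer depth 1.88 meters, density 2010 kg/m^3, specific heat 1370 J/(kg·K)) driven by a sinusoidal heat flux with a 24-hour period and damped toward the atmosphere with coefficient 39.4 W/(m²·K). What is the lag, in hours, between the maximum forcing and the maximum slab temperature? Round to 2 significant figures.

Areal heat capacity C = ρ c_p D = 2010 × 1370 × 1.88 = 5.18×10^6 J m⁻² K⁻¹.
ω = 2π / 86400 s = 7.27×10^-5 s⁻¹.
Phase lag φ = arctan(Cω/λ) = arctan(376/39.4) = 1.47 rad.
Time lag = φ / ω = 1.47 / 7.27×10^-5 = 20200 s = 5.60 hours.

5.6 hours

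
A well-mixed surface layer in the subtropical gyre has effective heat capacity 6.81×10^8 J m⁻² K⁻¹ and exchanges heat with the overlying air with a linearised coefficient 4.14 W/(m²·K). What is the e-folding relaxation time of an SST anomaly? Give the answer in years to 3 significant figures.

5.21 years

Areal heat capacity C = 6.81×10^8 J m⁻² K⁻¹ (given).
Relaxation time τ = C / λ = 6.81×10^8 / 4.14 = 1.64×10^8 s.
In years: 1.64×10^8 s / (3.156×10^7 s/year) = 5.21 years.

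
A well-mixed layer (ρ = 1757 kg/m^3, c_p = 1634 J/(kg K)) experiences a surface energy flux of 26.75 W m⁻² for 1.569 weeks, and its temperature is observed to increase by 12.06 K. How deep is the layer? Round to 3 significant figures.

Heat input Q = F Δt = 26.75 × 9.49×10^5 s = 2.54×10^7 J/m².
Required areal heat capacity C = Q / ΔT = 2.10×10^6 J/(m²·K).
Depth D = C / (ρ c_p) = 2.10×10^6 / (1757 × 1634) = 0.733 m.

0.733 m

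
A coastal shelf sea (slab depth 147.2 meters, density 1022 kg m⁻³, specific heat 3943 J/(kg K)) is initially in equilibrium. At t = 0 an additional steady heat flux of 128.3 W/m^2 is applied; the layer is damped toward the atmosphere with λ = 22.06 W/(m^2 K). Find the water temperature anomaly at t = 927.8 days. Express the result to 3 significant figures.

5.52 K

Areal heat capacity C = ρ c_p D = 1022 × 3943 × 147.2 = 5.93×10^8 J m⁻² K⁻¹.
τ = C / λ = 5.93×10^8 / 22.06 = 2.69×10^7 s.
Equilibrium anomaly ΔT_eq = F / λ = 128.3 / 22.06 = 5.82 K.
t = 927.8 days = 8.02×10^7 s, so t/τ = 2.98.
ΔT(t) = ΔT_eq (1 − e^(−t/τ)) = 5.82 × (1 − e^−2.98) = 5.52 K.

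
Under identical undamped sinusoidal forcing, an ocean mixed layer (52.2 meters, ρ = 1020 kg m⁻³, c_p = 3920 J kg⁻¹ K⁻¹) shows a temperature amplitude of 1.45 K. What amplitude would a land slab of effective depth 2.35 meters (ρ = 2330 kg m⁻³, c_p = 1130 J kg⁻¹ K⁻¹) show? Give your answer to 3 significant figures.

48.9 K

C_ocean = 2.09×10^8 J/(m²·K); C_land = 6.19×10^6 J/(m²·K).
A ∝ 1/C ⇒ A_land = A_ocean × C_ocean/C_land = 1.45 × 33.7 = 48.9 K.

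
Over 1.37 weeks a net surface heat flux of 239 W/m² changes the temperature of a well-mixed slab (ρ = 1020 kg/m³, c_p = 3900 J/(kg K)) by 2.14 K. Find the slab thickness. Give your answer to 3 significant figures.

Heat input Q = F Δt = 239 × 8.29×10^5 s = 1.98×10^8 J/m².
Required areal heat capacity C = Q / ΔT = 9.25×10^7 J/(m²·K).
Depth D = C / (ρ c_p) = 9.25×10^7 / (1020 × 3900) = 23.3 m.

23.3 m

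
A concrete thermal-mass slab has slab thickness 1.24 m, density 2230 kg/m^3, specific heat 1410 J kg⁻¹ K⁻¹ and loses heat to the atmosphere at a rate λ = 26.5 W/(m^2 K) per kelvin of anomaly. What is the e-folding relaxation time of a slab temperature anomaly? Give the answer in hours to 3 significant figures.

Areal heat capacity C = ρ c_p D = 2230 × 1410 × 1.24 = 3.90×10^6 J/(m²·K).
Relaxation time τ = C / λ = 3.90×10^6 / 26.5 = 1.47×10^5 s.
In hours: 1.47×10^5 s / (3600 s/hour) = 40.9 hours.

40.9 hours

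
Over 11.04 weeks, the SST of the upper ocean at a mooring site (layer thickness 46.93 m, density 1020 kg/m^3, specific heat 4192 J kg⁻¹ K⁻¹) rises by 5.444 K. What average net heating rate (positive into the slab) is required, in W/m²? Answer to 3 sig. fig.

164

Areal heat capacity C = ρ c_p D = 1020 × 4192 × 46.93 = 2.01×10^8 J/(m²·K).
Required heat per unit area: Q = C ΔT = 2.01×10^8 × 5.444 = 1.09×10^9 J/m².
Flux F = Q / Δt = 1.09×10^9 / 6.68×10^6 s = 164 W/m².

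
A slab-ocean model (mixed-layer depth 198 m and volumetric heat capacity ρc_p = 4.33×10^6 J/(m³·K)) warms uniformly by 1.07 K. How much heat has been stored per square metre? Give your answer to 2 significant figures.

Areal heat capacity C = ρc_p × D = 4.33×10^6 × 198 = 8.57×10^8 J m⁻² K⁻¹.
ΔQ = C ΔT = 8.57×10^8 × 1.07 = 9.17×10^8 J/m².

9.2×10^8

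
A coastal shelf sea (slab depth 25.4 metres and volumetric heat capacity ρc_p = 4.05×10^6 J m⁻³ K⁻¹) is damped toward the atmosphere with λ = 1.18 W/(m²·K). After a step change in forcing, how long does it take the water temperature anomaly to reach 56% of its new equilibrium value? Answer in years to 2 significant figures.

2.3 years

Areal heat capacity C = ρc_p × D = 4.05×10^6 × 25.4 = 1.03×10^8 J/(m^2 K).
τ = C / λ = 1.03×10^8 / 1.18 = 8.72×10^7 s.
Fraction reached: 1 − e^(−t/τ) = 0.56 ⇒ t = −τ ln(1 − 0.56) = τ × 0.821.
t = 7.16×10^7 s = 2.27 years.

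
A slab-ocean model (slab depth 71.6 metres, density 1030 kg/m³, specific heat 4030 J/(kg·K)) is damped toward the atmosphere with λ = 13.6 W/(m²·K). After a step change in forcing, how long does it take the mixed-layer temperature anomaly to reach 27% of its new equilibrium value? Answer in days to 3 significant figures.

Areal heat capacity C = ρ c_p D = 1030 × 4030 × 71.6 = 2.97×10^8 J/(m²·K).
τ = C / λ = 2.97×10^8 / 13.6 = 2.19×10^7 s.
Fraction reached: 1 − e^(−t/τ) = 0.27 ⇒ t = −τ ln(1 − 0.27) = τ × 0.315.
t = 6.88×10^6 s = 79.6 days.

79.6 days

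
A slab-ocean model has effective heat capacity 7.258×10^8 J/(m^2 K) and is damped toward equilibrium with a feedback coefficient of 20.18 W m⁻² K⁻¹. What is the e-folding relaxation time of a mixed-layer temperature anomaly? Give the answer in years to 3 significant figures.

1.14 years

Areal heat capacity C = 7.258×10^8 J/(m^2 K) (given).
Relaxation time τ = C / λ = 7.26×10^8 / 20.18 = 3.60×10^7 s.
In years: 3.60×10^7 s / (3.156×10^7 s/year) = 1.14 years.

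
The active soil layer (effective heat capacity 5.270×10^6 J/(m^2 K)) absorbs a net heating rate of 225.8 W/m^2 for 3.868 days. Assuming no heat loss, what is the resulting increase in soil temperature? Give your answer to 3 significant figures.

Areal heat capacity C = 5.270×10^6 J/(m^2 K) (given).
Net heat input Q = F Δt = 225.8 × (3.868 days × 86400 s/day) = 7.55×10^7 J/m².
ΔT = Q / C = 7.55×10^7 / 5.27×10^6 = 14.3 K.

14.3 K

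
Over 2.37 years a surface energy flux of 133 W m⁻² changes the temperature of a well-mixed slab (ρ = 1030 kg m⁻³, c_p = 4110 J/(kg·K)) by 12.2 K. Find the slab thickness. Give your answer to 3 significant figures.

193 m

Heat input Q = F Δt = 133 × 7.48×10^7 s = 9.95×10^9 J/m².
Required areal heat capacity C = Q / ΔT = 8.15×10^8 J/(m²·K).
Depth D = C / (ρ c_p) = 8.15×10^8 / (1030 × 4110) = 193 m.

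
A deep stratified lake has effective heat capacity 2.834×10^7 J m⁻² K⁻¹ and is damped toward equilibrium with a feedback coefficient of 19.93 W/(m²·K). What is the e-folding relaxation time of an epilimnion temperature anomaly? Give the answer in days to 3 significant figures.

16.5 days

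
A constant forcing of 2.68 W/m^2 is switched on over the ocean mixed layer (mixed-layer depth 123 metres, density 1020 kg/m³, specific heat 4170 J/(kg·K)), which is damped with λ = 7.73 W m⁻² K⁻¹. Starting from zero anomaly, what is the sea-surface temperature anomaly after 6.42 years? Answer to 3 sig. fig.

0.329 K

Areal heat capacity C = ρ c_p D = 1020 × 4170 × 123 = 5.23×10^8 J/(m^2 K).
τ = C / λ = 5.23×10^8 / 7.73 = 6.77×10^7 s.
Equilibrium anomaly ΔT_eq = F / λ = 2.68 / 7.73 = 0.347 K.
t = 6.42 years = 2.03×10^8 s, so t/τ = 2.99.
ΔT(t) = ΔT_eq (1 − e^(−t/τ)) = 0.347 × (1 − e^−2.99) = 0.329 K.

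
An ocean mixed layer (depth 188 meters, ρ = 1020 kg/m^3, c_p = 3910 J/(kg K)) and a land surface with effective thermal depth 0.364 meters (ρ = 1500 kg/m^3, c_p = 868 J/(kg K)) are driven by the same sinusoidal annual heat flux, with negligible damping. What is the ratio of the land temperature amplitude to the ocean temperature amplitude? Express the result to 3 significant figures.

C_ocean = 1020 × 3910 × 188 = 7.50×10^8 J/(m²·K).
C_land = 1500 × 868 × 0.364 = 4.74×10^5 J/(m²·K).
Undamped amplitude ∝ 1/C, so A_land/A_ocean = C_ocean/C_land = 1580.

1580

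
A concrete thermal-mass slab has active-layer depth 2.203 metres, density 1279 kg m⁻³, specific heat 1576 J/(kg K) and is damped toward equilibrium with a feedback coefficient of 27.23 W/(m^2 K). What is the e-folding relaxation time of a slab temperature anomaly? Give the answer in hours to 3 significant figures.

45.3 hours

Areal heat capacity C = ρ c_p D = 1279 × 1576 × 2.203 = 4.44×10^6 J m⁻² K⁻¹.
Relaxation time τ = C / λ = 4.44×10^6 / 27.23 = 1.63×10^5 s.
In hours: 1.63×10^5 s / (3600 s/hour) = 45.3 hours.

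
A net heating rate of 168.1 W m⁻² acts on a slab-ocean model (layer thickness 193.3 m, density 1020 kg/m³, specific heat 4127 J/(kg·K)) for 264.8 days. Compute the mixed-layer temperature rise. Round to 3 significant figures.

4.73 K

Areal heat capacity C = ρ c_p D = 1020 × 4127 × 193.3 = 8.14×10^8 J/(m^2 K).
Net heat input Q = F Δt = 168.1 × (264.8 days × 86400 s/day) = 3.85×10^9 J/m².
ΔT = Q / C = 3.85×10^9 / 8.14×10^8 = 4.73 K.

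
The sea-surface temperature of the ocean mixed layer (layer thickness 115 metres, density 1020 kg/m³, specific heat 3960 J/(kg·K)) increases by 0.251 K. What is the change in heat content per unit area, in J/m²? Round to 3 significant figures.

1.17×10^8

Areal heat capacity C = ρ c_p D = 1020 × 3960 × 115 = 4.65×10^8 J m⁻² K⁻¹.
ΔQ = C ΔT = 4.65×10^8 × 0.251 = 1.17×10^8 J/m².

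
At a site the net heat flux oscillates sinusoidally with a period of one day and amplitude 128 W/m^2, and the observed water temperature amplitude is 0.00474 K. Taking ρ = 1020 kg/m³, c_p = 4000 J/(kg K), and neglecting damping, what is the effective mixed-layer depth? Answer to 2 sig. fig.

ω = 2π / 86400 s = 7.27×10^-5 s⁻¹.
Required C = F₀ / (A ω) = 128 / (0.00474 × 7.27×10^-5) = 3.71×10^8 J/(m²·K).
D = C / (ρ c_p) = 3.71×10^8 / (1020 × 4000) = 91.0 m.

91 m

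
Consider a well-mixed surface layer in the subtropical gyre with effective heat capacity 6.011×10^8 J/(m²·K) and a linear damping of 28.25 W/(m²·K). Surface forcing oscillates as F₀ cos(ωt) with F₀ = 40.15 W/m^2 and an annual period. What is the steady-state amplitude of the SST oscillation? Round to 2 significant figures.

0.33 K

Areal heat capacity C = 6.011×10^8 J/(m²·K) (given).
Angular frequency ω = 2π / T = 2π / 3.15×10^7 s = 1.99×10^-7 s⁻¹.
√((Cω)² + λ²) = √((120)² + 28.25²) = 123 W/(m²·K).
Amplitude A = F₀ / √((Cω)²+λ²) = 40.15 / 123 = 0.326 K.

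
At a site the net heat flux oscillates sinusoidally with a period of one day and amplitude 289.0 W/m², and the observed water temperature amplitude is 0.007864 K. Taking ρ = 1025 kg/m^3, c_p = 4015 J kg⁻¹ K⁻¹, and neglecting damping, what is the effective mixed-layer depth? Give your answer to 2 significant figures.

ω = 2π / 86400 s = 7.27×10^-5 s⁻¹.
Required C = F₀ / (A ω) = 289.0 / (0.007864 × 7.27×10^-5) = 5.05×10^8 J/(m²·K).
D = C / (ρ c_p) = 5.05×10^8 / (1025 × 4015) = 123 m.

120 m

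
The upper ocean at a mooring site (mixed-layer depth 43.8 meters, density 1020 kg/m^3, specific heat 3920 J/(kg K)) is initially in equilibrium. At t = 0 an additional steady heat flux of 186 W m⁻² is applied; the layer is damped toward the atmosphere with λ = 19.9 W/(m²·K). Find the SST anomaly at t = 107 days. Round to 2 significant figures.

6.1 K

Areal heat capacity C = ρ c_p D = 1020 × 3920 × 43.8 = 1.75×10^8 J m⁻² K⁻¹.
τ = C / λ = 1.75×10^8 / 19.9 = 8.80×10^6 s.
Equilibrium anomaly ΔT_eq = F / λ = 186 / 19.9 = 9.35 K.
t = 107 days = 9.24×10^6 s, so t/τ = 1.05.
ΔT(t) = ΔT_eq (1 − e^(−t/τ)) = 9.35 × (1 − e^−1.05) = 6.08 K.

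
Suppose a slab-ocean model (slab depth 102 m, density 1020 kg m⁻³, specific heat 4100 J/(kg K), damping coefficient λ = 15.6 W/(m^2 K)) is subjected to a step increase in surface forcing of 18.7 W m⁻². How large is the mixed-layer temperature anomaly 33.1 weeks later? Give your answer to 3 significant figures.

0.622 K

Areal heat capacity C = ρ c_p D = 1020 × 4100 × 102 = 4.27×10^8 J/(m²·K).
τ = C / λ = 4.27×10^8 / 15.6 = 2.73×10^7 s.
Equilibrium anomaly ΔT_eq = F / λ = 18.7 / 15.6 = 1.20 K.
t = 33.1 weeks = 2.00×10^7 s, so t/τ = 0.732.
ΔT(t) = ΔT_eq (1 − e^(−t/τ)) = 1.20 × (1 − e^−0.732) = 0.622 K.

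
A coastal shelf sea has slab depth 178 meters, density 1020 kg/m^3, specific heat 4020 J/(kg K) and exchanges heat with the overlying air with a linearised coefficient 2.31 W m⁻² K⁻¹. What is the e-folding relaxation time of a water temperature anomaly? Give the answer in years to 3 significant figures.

10.0 years

Areal heat capacity C = ρ c_p D = 1020 × 4020 × 178 = 7.30×10^8 J/(m^2 K).
Relaxation time τ = C / λ = 7.30×10^8 / 2.31 = 3.16×10^8 s.
In years: 3.16×10^8 s / (3.156×10^7 s/year) = 10.0 years.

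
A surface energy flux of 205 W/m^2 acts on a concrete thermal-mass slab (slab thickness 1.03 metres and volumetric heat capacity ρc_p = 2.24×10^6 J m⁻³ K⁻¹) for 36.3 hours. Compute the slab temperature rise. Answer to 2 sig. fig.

12 K

Areal heat capacity C = ρc_p × D = 2.24×10^6 × 1.03 = 2.31×10^6 J m⁻² K⁻¹.
Net heat input Q = F Δt = 205 × (36.3 hours × 3600 s/hour) = 2.68×10^7 J/m².
ΔT = Q / C = 2.68×10^7 / 2.31×10^6 = 11.6 K.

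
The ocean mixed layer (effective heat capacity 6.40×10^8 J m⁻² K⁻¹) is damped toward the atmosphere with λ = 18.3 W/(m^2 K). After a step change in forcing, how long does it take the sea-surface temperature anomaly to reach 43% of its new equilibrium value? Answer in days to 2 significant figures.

230 days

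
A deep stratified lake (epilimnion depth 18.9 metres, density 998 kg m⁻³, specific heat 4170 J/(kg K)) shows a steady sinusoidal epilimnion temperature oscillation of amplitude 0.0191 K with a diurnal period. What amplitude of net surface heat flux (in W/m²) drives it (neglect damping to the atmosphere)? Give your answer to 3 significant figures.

Areal heat capacity C = ρ c_p D = 998 × 4170 × 18.9 = 7.87×10^7 J/(m²·K).
ω = 2π / 86400 s = 7.27×10^-5 s⁻¹.
Cω = 7.87×10^7 × 7.27×10^-5 = 5720 W/(m²·K).
F₀ = A × Cω = 0.0191 × 5720 = 109 W/m².

109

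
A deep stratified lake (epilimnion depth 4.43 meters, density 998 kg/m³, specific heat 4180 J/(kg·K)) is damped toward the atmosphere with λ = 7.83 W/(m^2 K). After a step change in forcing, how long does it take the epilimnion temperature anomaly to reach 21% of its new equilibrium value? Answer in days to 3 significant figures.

6.44 days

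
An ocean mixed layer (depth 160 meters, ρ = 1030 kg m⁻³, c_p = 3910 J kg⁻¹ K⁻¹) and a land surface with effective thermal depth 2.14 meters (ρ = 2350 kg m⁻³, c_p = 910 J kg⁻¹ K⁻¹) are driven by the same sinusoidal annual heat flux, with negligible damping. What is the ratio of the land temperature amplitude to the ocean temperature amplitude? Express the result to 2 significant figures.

C_ocean = 1030 × 3910 × 160 = 6.44×10^8 J/(m²·K).
C_land = 2350 × 910 × 2.14 = 4.58×10^6 J/(m²·K).
Undamped amplitude ∝ 1/C, so A_land/A_ocean = C_ocean/C_land = 141.

140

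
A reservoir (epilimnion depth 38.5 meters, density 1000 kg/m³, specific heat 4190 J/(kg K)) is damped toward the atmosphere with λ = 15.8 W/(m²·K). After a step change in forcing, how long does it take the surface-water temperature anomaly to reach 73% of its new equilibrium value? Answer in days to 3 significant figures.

155 days

Areal heat capacity C = ρ c_p D = 1000 × 4190 × 38.5 = 1.61×10^8 J/(m²·K).
τ = C / λ = 1.61×10^8 / 15.8 = 1.02×10^7 s.
Fraction reached: 1 − e^(−t/τ) = 0.73 ⇒ t = −τ ln(1 − 0.73) = τ × 1.31.
t = 1.34×10^7 s = 155 days.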